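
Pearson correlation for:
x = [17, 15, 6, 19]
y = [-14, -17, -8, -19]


n=4, Σx=57, Σy=-58, Σxy=-902, Σx²=911, Σy²=910
r = (4×(-902) - 57×(-58))/√((4×911 - 57²)(4×910 - (-58)²))
= -302/√(395×276) = -302/√109020 ≈ -302/330.1818 ≈ -0.9146

r ≈ -0.9146


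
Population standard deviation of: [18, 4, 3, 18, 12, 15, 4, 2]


Mean = 76/8 = 19/2
  (18-19/2)²=289/4
  (4-19/2)²=121/4
  (3-19/2)²=169/4
  (18-19/2)²=289/4
  (12-19/2)²=25/4
  (15-19/2)²=121/4
  (4-19/2)²=121/4
  (2-19/2)²=225/4
Σ(x-μ)² = 340
σ² = 340/8 = 85/2

σ = √(85/2) ≈ 6.5192


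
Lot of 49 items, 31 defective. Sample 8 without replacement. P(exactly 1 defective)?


Hypergeometric: C(31,1)×C(18,7)/C(49,8)
= 31×31824/450978066 = 54808/25054337

P(X=1) = 54808/25054337 ≈ 0.22%


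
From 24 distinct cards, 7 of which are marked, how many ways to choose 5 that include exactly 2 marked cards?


Choose 2 of the 7 marked cards and 3 of the other 17 cards:
C(7,2)×C(17,3) = 21×680 = 14280

14280


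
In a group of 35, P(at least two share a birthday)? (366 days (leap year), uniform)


P(all different) = Π(366-i)/366 for i=0..34
= 0.186502
P(match) = 1 - 0.186502 = 0.813498

P ≈ 0.8135 ≈ 81.35%


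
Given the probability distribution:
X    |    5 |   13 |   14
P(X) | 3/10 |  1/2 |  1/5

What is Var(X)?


E[X] = 54/5
E[X²] = 656/5
Var(X) = E[X²] - (E[X])² = 656/5 - 2916/25 = 364/25

Var(X) = 364/25 ≈ 14.5600


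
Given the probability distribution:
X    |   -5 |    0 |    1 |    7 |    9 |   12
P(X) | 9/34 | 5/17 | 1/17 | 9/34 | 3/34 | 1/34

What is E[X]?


E[X] = Σ x·P(X=x)
= (-5)×(9/34) + (0)×(5/17) + (1)×(1/17) + (7)×(9/34) + (9)×(3/34) + (12)×(1/34)
= 59/34

E[X] = 59/34


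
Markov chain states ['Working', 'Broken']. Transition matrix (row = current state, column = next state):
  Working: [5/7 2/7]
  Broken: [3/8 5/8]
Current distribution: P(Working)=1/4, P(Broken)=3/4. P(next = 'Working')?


P(next=Working) = Σᵢ P(now=i)×P(i→Working)
= 1/4×5/7 + 3/4×3/8
= 5/28 + 9/32 = 103/224

P = 103/224 ≈ 0.4598


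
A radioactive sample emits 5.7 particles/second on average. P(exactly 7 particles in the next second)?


Poisson(λ=5.7): P(X=7) = e^(-λ)×λ^k/k!
= e^(-5.7) × 5.7^7 / 7!
≈ 0.003345965457 × 195489.749319 / 5040 ≈ 0.129782

P(X=7) ≈ 0.129782 ≈ 12.98%


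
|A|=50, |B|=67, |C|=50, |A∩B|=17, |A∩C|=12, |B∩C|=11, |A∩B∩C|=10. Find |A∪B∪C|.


|A∪B∪C| = 50+67+50-17-12-11+10 = 137

|A∪B∪C| = 137


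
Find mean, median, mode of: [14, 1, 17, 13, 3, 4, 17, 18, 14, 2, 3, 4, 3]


Sorted: [1, 2, 3, 3, 3, 4, 4, 13, 14, 14, 17, 17, 18]
Mean = 113/13
Median = 4
Freq: {14: 2, 1: 1, 17: 2, 13: 1, 3: 3, 4: 2, 18: 1, 2: 1}
Mode: [3]

Mean=113/13, Median=4, Mode=3


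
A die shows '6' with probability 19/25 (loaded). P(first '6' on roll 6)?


Geometric: P(X=6) = (1-p)^(k-1)×p = (6/25)^5×19/25 = 147744/244140625

P(X=6) = 147744/244140625 ≈ 0.06%


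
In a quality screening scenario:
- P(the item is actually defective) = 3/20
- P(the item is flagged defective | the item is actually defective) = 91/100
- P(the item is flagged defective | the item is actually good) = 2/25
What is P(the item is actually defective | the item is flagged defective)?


Using Bayes' theorem:
P(A|B) = P(B|A)·P(A) / P(B)

P(the item is flagged defective) = 91/100 × 3/20 + 2/25 × 17/20
= 273/2000 + 17/250 = 409/2000

P(the item is actually defective|the item is flagged defective) = (273/2000) / (409/2000) = 273/409

P(the item is actually defective|the item is flagged defective) = 273/409 ≈ 66.75%


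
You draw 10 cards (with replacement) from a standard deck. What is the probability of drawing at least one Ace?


P(not a Ace) = 48/52 = 12/13
P(none in 10 draws) = (12/13)^10 = 61917364224/137858491849
P(≥1 Ace) = 1 - 61917364224/137858491849 = 75941127625/137858491849

P = 75941127625/137858491849 ≈ 55.09%


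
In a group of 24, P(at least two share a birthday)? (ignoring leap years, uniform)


P(all different) = Π(365-i)/365 for i=0..23
= 0.461656
P(match) = 1 - 0.461656 = 0.538344

P ≈ 0.5383 ≈ 53.83%


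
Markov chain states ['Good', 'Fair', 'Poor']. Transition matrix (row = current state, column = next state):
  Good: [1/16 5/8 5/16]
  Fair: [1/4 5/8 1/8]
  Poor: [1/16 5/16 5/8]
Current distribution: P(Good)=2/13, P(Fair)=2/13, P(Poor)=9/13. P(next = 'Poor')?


P(next=Poor) = Σᵢ P(now=i)×P(i→Poor)
= 2/13×5/16 + 2/13×1/8 + 9/13×5/8
= 5/104 + 1/52 + 45/104 = 1/2

P = 1/2 ≈ 0.5000


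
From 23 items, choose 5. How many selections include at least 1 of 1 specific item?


Complement: C(23,5) - C(22,5) = 33649 - 26334 = 7315

7315


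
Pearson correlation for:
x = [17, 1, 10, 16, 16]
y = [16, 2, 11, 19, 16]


n=5, Σx=60, Σy=64, Σxy=944, Σx²=902, Σy²=998
r = (5×944 - 60×64)/√((5×902 - 60²)(5×998 - 64²))
= 880/√(910×894) = 880/√813540 ≈ 880/901.9645 ≈ 0.9756

r ≈ 0.9756


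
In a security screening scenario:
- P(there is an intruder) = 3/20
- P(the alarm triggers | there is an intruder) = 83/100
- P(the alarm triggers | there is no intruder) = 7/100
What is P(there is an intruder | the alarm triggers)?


Using Bayes' theorem:
P(A|B) = P(B|A)·P(A) / P(B)

P(the alarm triggers) = 83/100 × 3/20 + 7/100 × 17/20
= 249/2000 + 119/2000 = 23/125

P(there is an intruder|the alarm triggers) = (249/2000) / (23/125) = 249/368

P(there is an intruder|the alarm triggers) = 249/368 ≈ 67.66%


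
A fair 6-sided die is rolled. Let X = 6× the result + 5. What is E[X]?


E[die] = (1+6)/2 = 7/2
E[X] = 6×7/2 + 5 = 26

E[X] = 26


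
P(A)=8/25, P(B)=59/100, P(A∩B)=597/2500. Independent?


P(A)×P(B) = 118/625
P(A∩B) = 597/2500
Not equal → NOT independent

No, not independent


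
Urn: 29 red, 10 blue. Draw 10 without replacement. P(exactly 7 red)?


Hypergeometric: C(29,7)×C(10,3)/C(39,10)
= 1560780×120/635745396 = 1200600/4075291

P(X=7) = 1200600/4075291 ≈ 29.46%


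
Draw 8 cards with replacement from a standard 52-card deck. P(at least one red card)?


P(not a red card) = 26/52 = 1/2
P(none in 8 draws) = (1/2)^8 = 1/256
P(≥1 red card) = 1 - 1/256 = 255/256

P = 255/256 ≈ 99.61%


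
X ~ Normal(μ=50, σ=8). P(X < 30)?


z = (30-50)/8 = -2.5
P(Z < -2.5) = 0.0062

P(X < 30) ≈ 0.0062


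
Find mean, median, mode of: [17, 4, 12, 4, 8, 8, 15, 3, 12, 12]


Sorted: [3, 4, 4, 8, 8, 12, 12, 12, 15, 17]
Mean = 95/10 = 19/2
Median = 10
Freq: {17: 1, 4: 2, 12: 3, 8: 2, 15: 1, 3: 1}
Mode: [12]

Mean=19/2, Median=10, Mode=12


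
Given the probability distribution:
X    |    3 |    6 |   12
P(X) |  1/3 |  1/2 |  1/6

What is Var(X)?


E[X] = 6
E[X²] = 45
Var(X) = E[X²] - (E[X])² = 45 - 36 = 9

Var(X) = 9 ≈ 9.0000


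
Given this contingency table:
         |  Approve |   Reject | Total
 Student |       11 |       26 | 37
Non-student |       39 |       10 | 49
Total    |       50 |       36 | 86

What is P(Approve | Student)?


P(Approve | Student) = 11/(11+26) = 11/37

P(Approve|Student) = 11/37 ≈ 29.73%


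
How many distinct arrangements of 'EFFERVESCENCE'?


Letters: 13, freq: {'E': 5, 'F': 2, 'R': 1, 'V': 1, 'S': 1, 'C': 2, 'N': 1}
13!/(5!×2!×1!×1!×1!×2!×1!) = 6227020800/480 = 12972960

12972960


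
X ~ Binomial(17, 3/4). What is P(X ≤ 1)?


P(X ≤ 1) = Σ P(X=i) for i=0..1
P(X=0) = 1/17179869184
P(X=1) = 51/17179869184
Sum = 13/4294967296

P(X ≤ 1) = 13/4294967296 ≈ 0.00%


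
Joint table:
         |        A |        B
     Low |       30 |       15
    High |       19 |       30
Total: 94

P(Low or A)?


P(Low∨A) = P(Low) + P(A) - P(Low∧A)
= (45 + 49 - 30)/94 = 64/94 = 32/47

P = 32/47 ≈ 68.09%


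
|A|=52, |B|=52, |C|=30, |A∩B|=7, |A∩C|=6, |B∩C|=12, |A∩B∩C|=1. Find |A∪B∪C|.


|A∪B∪C| = 52+52+30-7-6-12+1 = 110

|A∪B∪C| = 110


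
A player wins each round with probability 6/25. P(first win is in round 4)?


Geometric: P(X=4) = (1-p)^(k-1)×p = (19/25)^3×6/25 = 41154/390625

P(X=4) = 41154/390625 ≈ 10.54%


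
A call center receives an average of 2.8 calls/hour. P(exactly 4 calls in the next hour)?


Poisson(λ=2.8): P(X=4) = e^(-λ)×λ^k/k!
= e^(-2.8) × 2.8^4 / 4!
≈ 0.06081006263 × 61.4656 / 24 ≈ 0.155739

P(X=4) ≈ 0.155739 ≈ 15.57%


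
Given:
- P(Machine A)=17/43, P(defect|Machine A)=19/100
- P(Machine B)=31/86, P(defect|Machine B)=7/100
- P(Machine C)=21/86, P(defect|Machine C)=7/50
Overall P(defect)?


P(B) = Σ P(B|Aᵢ)×P(Aᵢ)
  19/100×17/43 = 323/4300
  7/100×31/86 = 217/8600
  7/50×21/86 = 147/4300
Sum = 1157/8600

P(defect) = 1157/8600 ≈ 13.45%


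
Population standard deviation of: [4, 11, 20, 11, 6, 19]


Mean = 71/6
  (4-71/6)²=2209/36
  (11-71/6)²=25/36
  (20-71/6)²=2401/36
  (11-71/6)²=25/36
  (6-71/6)²=1225/36
  (19-71/6)²=1849/36
Σ(x-μ)² = 1289/6
σ² = (1289/6)/6 = 1289/36

σ = √(1289/36) ≈ 5.9838


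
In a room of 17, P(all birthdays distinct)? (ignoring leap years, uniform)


P(all different) = Π(365-i)/365 for i=0..16
= (365/365)×(364/365)×...×(349/365)
= 0.684992

P ≈ 0.6850 ≈ 68.50%


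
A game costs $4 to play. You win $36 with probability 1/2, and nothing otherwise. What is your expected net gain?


E[gain] = (36-4)×1/2 + (-4)×1/2
= 16 - 2 = 14

Expected net gain = $14 ≈ $14.00


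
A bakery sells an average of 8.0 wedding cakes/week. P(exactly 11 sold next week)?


Poisson(λ=8.0): P(X=11) = e^(-λ)×λ^k/k!
= e^(-8.0) × 8.0^11 / 11!
≈ 0.0003354626279 × 8589934592 / 39916800 ≈ 0.072190

P(X=11) ≈ 0.072190 ≈ 7.22%


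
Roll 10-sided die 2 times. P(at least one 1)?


P(no 1)^2 = (9/10)^2 = 81/100
P(≥1) = 1 - 81/100 = 19/100

P = 19/100 ≈ 19.00%


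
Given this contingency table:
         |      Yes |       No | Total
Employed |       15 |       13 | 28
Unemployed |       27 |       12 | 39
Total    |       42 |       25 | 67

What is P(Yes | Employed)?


P(Yes | Employed) = 15/(15+13) = 15/28

P(Yes|Employed) = 15/28 ≈ 53.57%


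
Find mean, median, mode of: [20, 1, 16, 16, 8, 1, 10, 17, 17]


Sorted: [1, 1, 8, 10, 16, 16, 17, 17, 20]
Mean = 106/9
Median = 16
Freq: {20: 1, 1: 2, 16: 2, 8: 1, 10: 1, 17: 2}
Mode: [1, 16, 17]

Mean=106/9, Median=16, Mode=[1, 16, 17]


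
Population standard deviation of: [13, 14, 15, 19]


Mean = 61/4
  (13-61/4)²=81/16
  (14-61/4)²=25/16
  (15-61/4)²=1/16
  (19-61/4)²=225/16
Σ(x-μ)² = 83/4
σ² = (83/4)/4 = 83/16

σ = √(83/16) ≈ 2.2776


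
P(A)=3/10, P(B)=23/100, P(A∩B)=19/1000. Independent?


P(A)×P(B) = 69/1000
P(A∩B) = 19/1000
Not equal → NOT independent

No, not independent


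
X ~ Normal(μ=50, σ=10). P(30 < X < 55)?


z₁=(30-50)/10=-2.0, z₂=(55-50)/10=0.5
P = Φ(0.5) - Φ(-2.0) = 0.691462 - 0.022750 = 0.668712 ≈ 0.6687

P(30 < X < 55) ≈ 0.6687


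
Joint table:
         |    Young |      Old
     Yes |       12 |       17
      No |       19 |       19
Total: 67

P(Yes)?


P(Yes) = (12+17)/67 = 29/67

P(Yes) = 29/67 ≈ 43.28%


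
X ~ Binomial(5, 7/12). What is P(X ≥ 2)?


P(X ≥ 2) = Σ P(X=i) for i=2..5
P(X=2) = 30625/124416
P(X=3) = 42875/124416
P(X=4) = 60025/248832
P(X=5) = 16807/248832
Sum = 27979/31104

P(X ≥ 2) = 27979/31104 ≈ 89.95%


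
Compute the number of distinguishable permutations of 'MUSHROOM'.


Letters: 8, freq: {'M': 2, 'U': 1, 'S': 1, 'H': 1, 'R': 1, 'O': 2}
8!/(2!×1!×1!×1!×1!×2!) = 40320/4 = 10080

10080


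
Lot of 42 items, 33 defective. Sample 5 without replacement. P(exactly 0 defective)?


Hypergeometric: C(33,0)×C(9,5)/C(42,5)
= 1×126/850668 = 3/20254

P(X=0) = 3/20254 ≈ 0.01%


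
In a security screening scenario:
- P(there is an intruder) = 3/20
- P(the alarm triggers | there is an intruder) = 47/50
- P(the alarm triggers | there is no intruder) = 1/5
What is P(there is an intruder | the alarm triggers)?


Using Bayes' theorem:
P(A|B) = P(B|A)·P(A) / P(B)

P(the alarm triggers) = 47/50 × 3/20 + 1/5 × 17/20
= 141/1000 + 17/100 = 311/1000

P(there is an intruder|the alarm triggers) = (141/1000) / (311/1000) = 141/311

P(there is an intruder|the alarm triggers) = 141/311 ≈ 45.34%


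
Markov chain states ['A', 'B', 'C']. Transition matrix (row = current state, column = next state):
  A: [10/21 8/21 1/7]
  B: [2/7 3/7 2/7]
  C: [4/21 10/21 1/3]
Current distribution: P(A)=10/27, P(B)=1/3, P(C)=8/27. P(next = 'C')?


P(next=C) = Σᵢ P(now=i)×P(i→C)
= 10/27×1/7 + 1/3×2/7 + 8/27×1/3
= 10/189 + 2/21 + 8/81 = 20/81

P = 20/81 ≈ 0.2469


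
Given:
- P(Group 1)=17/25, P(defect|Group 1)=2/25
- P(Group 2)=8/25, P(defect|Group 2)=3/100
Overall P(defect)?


P(B) = Σ P(B|Aᵢ)×P(Aᵢ)
  2/25×17/25 = 34/625
  3/100×8/25 = 6/625
Sum = 8/125

P(defect) = 8/125 ≈ 6.40%


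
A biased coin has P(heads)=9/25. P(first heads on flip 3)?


Geometric: P(X=3) = (1-p)^(k-1)×p = (16/25)^2×9/25 = 2304/15625

P(X=3) = 2304/15625 ≈ 14.75%


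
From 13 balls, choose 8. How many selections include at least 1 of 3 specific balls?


Complement: C(13,8) - C(10,8) = 1287 - 45 = 1242

1242


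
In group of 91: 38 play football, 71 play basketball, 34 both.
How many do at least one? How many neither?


|A∪B| = 38+71-34 = 75
Neither = 91-75 = 16

At least one: 75; Neither: 16


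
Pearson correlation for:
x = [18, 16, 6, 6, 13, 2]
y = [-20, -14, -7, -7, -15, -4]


n=6, Σx=61, Σy=-67, Σxy=-871, Σx²=825, Σy²=935
r = (6×(-871) - 61×(-67))/√((6×825 - 61²)(6×935 - (-67)²))
= -1139/√(1229×1121) = -1139/√1377709 ≈ -1139/1173.7585 ≈ -0.9704

r ≈ -0.9704


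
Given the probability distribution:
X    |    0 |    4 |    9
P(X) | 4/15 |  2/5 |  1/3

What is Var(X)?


E[X] = 23/5
E[X²] = 167/5
Var(X) = E[X²] - (E[X])² = 167/5 - 529/25 = 306/25

Var(X) = 306/25 ≈ 12.2400


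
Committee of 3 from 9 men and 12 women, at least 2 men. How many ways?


Count by #men:
  2M,1W: C(9,2)×C(12,1)=432
  3M,0W: C(9,3)×C(12,0)=84
Total = 516

516


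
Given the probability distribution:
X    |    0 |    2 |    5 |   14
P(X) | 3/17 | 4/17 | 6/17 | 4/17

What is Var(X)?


E[X] = 94/17
E[X²] = 950/17
Var(X) = E[X²] - (E[X])² = 950/17 - 8836/289 = 7314/289

Var(X) = 7314/289 ≈ 25.3080


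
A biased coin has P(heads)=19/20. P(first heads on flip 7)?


Geometric: P(X=7) = (1-p)^(k-1)×p = (1/20)^6×19/20 = 19/1280000000

P(X=7) = 19/1280000000 ≈ 0.00%


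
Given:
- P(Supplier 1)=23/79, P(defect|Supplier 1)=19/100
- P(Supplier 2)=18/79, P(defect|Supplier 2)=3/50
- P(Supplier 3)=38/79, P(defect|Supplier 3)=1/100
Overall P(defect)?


P(B) = Σ P(B|Aᵢ)×P(Aᵢ)
  19/100×23/79 = 437/7900
  3/50×18/79 = 27/1975
  1/100×38/79 = 19/3950
Sum = 583/7900

P(defect) = 583/7900 ≈ 7.38%


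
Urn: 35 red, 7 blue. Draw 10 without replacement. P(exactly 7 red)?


Hypergeometric: C(35,7)×C(7,3)/C(42,10)
= 6724520×35/1471442973 = 179800/1124097

P(X=7) = 179800/1124097 ≈ 16.00%


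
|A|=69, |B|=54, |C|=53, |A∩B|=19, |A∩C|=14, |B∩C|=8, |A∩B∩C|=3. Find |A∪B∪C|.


|A∪B∪C| = 69+54+53-19-14-8+3 = 138

|A∪B∪C| = 138


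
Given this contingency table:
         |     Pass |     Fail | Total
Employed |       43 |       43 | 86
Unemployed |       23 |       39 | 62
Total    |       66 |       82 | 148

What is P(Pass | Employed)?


P(Pass | Employed) = 43/(43+43) = 43/86 = 1/2

P(Pass|Employed) = 1/2 ≈ 50.00%


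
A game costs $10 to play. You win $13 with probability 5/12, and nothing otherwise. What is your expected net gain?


E[gain] = (13-10)×5/12 + (-10)×7/12
= 5/4 - 35/6 = -55/12

Expected net gain = $-55/12 ≈ $-4.58


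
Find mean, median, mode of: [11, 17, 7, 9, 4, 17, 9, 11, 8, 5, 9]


Sorted: [4, 5, 7, 8, 9, 9, 9, 11, 11, 17, 17]
Mean = 107/11
Median = 9
Freq: {11: 2, 17: 2, 7: 1, 9: 3, 4: 1, 8: 1, 5: 1}
Mode: [9]

Mean=107/11, Median=9, Mode=9


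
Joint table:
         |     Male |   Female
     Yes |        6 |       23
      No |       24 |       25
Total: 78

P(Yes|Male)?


P(Yes|Male) = 6/(6+24) = 6/30 = 1/5

P = 1/5 ≈ 20.00%


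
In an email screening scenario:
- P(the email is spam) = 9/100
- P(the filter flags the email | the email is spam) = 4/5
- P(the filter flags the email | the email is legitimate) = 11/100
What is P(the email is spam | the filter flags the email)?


Using Bayes' theorem:
P(A|B) = P(B|A)·P(A) / P(B)

P(the filter flags the email) = 4/5 × 9/100 + 11/100 × 91/100
= 9/125 + 1001/10000 = 1721/10000

P(the email is spam|the filter flags the email) = (9/125) / (1721/10000) = 720/1721

P(the email is spam|the filter flags the email) = 720/1721 ≈ 41.84%


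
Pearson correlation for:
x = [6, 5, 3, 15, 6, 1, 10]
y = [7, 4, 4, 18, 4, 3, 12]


n=7, Σx=46, Σy=52, Σxy=491, Σx²=432, Σy²=574
r = (7×491 - 46×52)/√((7×432 - 46²)(7×574 - 52²))
= 1045/√(908×1314) = 1045/√1193112 ≈ 1045/1092.2967 ≈ 0.9567

r ≈ 0.9567


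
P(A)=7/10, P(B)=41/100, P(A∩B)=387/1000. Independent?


P(A)×P(B) = 287/1000
P(A∩B) = 387/1000
Not equal → NOT independent

No, not independent


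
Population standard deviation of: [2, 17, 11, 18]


Mean = 48/4 = 12
  (2-12)²=100
  (17-12)²=25
  (11-12)²=1
  (18-12)²=36
Σ(x-μ)² = 162
σ² = 162/4 = 81/2

σ = √(81/2) ≈ 6.3640


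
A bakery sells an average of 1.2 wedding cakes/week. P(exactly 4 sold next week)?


Poisson(λ=1.2): P(X=4) = e^(-λ)×λ^k/k!
= e^(-1.2) × 1.2^4 / 4!
≈ 0.3011942119 × 2.0736 / 24 ≈ 0.026023

P(X=4) ≈ 0.026023 ≈ 2.60%


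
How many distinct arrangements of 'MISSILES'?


Letters: 8, freq: {'M': 1, 'I': 2, 'S': 3, 'L': 1, 'E': 1}
8!/(1!×2!×3!×1!×1!) = 40320/12 = 3360

3360


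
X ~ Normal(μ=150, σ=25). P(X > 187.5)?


z = (187.5-150)/25 = 1.5
P(X > 187.5) = 1 - P(Z ≤ 1.5) = 1 - 0.9332 = 0.0668

P(X > 187.5) ≈ 0.0668


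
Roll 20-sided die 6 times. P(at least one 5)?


P(no 5)^6 = (19/20)^6 = 47045881/64000000
P(≥1) = 1 - 47045881/64000000 = 16954119/64000000

P = 16954119/64000000 ≈ 26.49%


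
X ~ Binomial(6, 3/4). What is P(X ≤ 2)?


P(X ≤ 2) = Σ P(X=i) for i=0..2
P(X=0) = 1/4096
P(X=1) = 9/2048
P(X=2) = 135/4096
Sum = 77/2048

P(X ≤ 2) = 77/2048 ≈ 3.76%


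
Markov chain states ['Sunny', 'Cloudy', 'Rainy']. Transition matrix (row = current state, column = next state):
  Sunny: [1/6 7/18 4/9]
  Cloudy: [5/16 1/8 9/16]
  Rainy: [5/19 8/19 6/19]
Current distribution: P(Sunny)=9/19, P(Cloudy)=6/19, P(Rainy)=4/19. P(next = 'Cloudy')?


P(next=Cloudy) = Σᵢ P(now=i)×P(i→Cloudy)
= 9/19×7/18 + 6/19×1/8 + 4/19×8/19
= 7/38 + 3/76 + 32/361 = 451/1444

P = 451/1444 ≈ 0.3123


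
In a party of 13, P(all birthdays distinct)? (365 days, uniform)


P(all different) = Π(365-i)/365 for i=0..12
= (365/365)×(364/365)×...×(353/365)
= 0.805590

P ≈ 0.8056 ≈ 80.56%


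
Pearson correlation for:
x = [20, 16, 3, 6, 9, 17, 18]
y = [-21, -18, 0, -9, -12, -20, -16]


n=7, Σx=89, Σy=-96, Σxy=-1498, Σx²=1395, Σy²=1646
r = (7×(-1498) - 89×(-96))/√((7×1395 - 89²)(7×1646 - (-96)²))
= -1942/√(1844×2306) = -1942/√4252264 ≈ -1942/2062.1018 ≈ -0.9418

r ≈ -0.9418


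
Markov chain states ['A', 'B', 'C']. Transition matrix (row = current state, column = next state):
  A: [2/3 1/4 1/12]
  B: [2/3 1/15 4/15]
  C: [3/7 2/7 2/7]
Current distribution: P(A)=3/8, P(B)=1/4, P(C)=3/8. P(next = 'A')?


P(next=A) = Σᵢ P(now=i)×P(i→A)
= 3/8×2/3 + 1/4×2/3 + 3/8×3/7
= 1/4 + 1/6 + 9/56 = 97/168

P = 97/168 ≈ 0.5774


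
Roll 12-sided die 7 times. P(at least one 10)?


P(no 10)^7 = (11/12)^7 = 19487171/35831808
P(≥1) = 1 - 19487171/35831808 = 16344637/35831808

P = 16344637/35831808 ≈ 45.61%


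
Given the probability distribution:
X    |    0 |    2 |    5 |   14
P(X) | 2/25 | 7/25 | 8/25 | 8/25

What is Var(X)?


E[X] = 166/25
E[X²] = 1796/25
Var(X) = E[X²] - (E[X])² = 1796/25 - 27556/625 = 17344/625

Var(X) = 17344/625 ≈ 27.7504


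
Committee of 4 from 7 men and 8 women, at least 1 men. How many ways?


Count by #men:
  1M,3W: C(7,1)×C(8,3)=392
  2M,2W: C(7,2)×C(8,2)=588
  3M,1W: C(7,3)×C(8,1)=280
  4M,0W: C(7,4)×C(8,0)=35
Total = 1295

1295


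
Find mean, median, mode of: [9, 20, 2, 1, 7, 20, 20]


Sorted: [1, 2, 7, 9, 20, 20, 20]
Mean = 79/7
Median = 9
Freq: {9: 1, 20: 3, 2: 1, 1: 1, 7: 1}
Mode: [20]

Mean=79/7, Median=9, Mode=20


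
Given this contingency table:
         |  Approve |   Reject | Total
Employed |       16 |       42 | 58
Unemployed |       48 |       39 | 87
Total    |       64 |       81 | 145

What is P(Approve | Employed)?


P(Approve | Employed) = 16/(16+42) = 16/58 = 8/29

P(Approve|Employed) = 8/29 ≈ 27.59%


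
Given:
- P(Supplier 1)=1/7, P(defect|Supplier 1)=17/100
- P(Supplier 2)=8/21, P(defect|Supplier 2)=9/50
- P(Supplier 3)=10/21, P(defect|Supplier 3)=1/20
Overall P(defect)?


P(B) = Σ P(B|Aᵢ)×P(Aᵢ)
  17/100×1/7 = 17/700
  9/50×8/21 = 12/175
  1/20×10/21 = 1/42
Sum = 7/60

P(defect) = 7/60 ≈ 11.67%


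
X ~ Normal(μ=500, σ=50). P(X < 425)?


z = (425-500)/50 = -1.5
P(Z < -1.5) = 0.0668

P(X < 425) ≈ 0.0668


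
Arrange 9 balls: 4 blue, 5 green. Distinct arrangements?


9!/(4!×5!) = 126

126


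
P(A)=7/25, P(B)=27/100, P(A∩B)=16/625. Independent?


P(A)×P(B) = 189/2500
P(A∩B) = 16/625
Not equal → NOT independent

No, not independent


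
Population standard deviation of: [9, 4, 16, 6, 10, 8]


Mean = 53/6
  (9-53/6)²=1/36
  (4-53/6)²=841/36
  (16-53/6)²=1849/36
  (6-53/6)²=289/36
  (10-53/6)²=49/36
  (8-53/6)²=25/36
Σ(x-μ)² = 509/6
σ² = (509/6)/6 = 509/36

σ = √(509/36) ≈ 3.7602


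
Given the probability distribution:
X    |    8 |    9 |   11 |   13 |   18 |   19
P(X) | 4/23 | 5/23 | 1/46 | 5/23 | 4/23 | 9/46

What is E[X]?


E[X] = Σ x·P(X=x)
= (8)×(4/23) + (9)×(5/23) + (11)×(1/46) + (13)×(5/23) + (18)×(4/23) + (19)×(9/46)
= 305/23

E[X] = 305/23


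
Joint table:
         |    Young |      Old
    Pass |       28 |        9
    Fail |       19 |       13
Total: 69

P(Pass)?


P(Pass) = (28+9)/69 = 37/69

P(Pass) = 37/69 ≈ 53.62%


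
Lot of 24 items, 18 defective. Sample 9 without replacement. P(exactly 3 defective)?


Hypergeometric: C(18,3)×C(6,6)/C(24,9)
= 816×1/1307504 = 3/4807

P(X=3) = 3/4807 ≈ 0.06%


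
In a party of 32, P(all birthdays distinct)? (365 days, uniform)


P(all different) = Π(365-i)/365 for i=0..31
= (365/365)×(364/365)×...×(334/365)
= 0.246652

P ≈ 0.2467 ≈ 24.67%


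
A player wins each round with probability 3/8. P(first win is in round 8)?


Geometric: P(X=8) = (1-p)^(k-1)×p = (5/8)^7×3/8 = 234375/16777216

P(X=8) = 234375/16777216 ≈ 1.40%


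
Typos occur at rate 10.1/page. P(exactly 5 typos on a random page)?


Poisson(λ=10.1): P(X=5) = e^(-λ)×λ^k/k!
= e^(-10.1) × 10.1^5 / 5!
≈ 4.107955523e-05 × 105101.00501 / 120 ≈ 0.035979

P(X=5) ≈ 0.035979 ≈ 3.60%


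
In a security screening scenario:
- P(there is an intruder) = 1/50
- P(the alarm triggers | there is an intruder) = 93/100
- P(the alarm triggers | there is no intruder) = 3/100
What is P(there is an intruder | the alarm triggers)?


Using Bayes' theorem:
P(A|B) = P(B|A)·P(A) / P(B)

P(the alarm triggers) = 93/100 × 1/50 + 3/100 × 49/50
= 93/5000 + 147/5000 = 6/125

P(there is an intruder|the alarm triggers) = (93/5000) / (6/125) = 31/80

P(there is an intruder|the alarm triggers) = 31/80 ≈ 38.75%


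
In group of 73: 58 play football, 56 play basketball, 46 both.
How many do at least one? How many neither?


|A∪B| = 58+56-46 = 68
Neither = 73-68 = 5

At least one: 68; Neither: 5


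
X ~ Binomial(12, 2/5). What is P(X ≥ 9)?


P(X ≥ 9) = Σ P(X=i) for i=9..12
P(X=9) = 608256/48828125
P(X=10) = 608256/244140625
P(X=11) = 73728/244140625
P(X=12) = 4096/244140625
Sum = 745472/48828125

P(X ≥ 9) = 745472/48828125 ≈ 1.53%


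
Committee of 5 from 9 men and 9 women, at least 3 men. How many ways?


Count by #men:
  3M,2W: C(9,3)×C(9,2)=3024
  4M,1W: C(9,4)×C(9,1)=1134
  5M,0W: C(9,5)×C(9,0)=126
Total = 4284

4284


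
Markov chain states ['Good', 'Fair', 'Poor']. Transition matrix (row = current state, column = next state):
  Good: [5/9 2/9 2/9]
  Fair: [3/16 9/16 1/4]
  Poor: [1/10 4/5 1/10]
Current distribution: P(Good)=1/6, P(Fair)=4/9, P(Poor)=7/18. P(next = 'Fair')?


P(next=Fair) = Σᵢ P(now=i)×P(i→Fair)
= 1/6×2/9 + 4/9×9/16 + 7/18×4/5
= 1/27 + 1/4 + 14/45 = 323/540

P = 323/540 ≈ 0.5981


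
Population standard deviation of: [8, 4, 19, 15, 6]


Mean = 52/5
  (8-52/5)²=144/25
  (4-52/5)²=1024/25
  (19-52/5)²=1849/25
  (15-52/5)²=529/25
  (6-52/5)²=484/25
Σ(x-μ)² = 806/5
σ² = (806/5)/5 = 806/25

σ = √(806/25) ≈ 5.6780


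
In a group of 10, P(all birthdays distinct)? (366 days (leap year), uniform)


P(all different) = Π(366-i)/366 for i=0..9
= (366/366)×(365/366)×...×(357/366)
= 0.883355

P ≈ 0.8834 ≈ 88.34%


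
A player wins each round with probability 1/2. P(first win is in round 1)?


Geometric: P(X=1) = (1-p)^(k-1)×p = (1/2)^0×1/2 = 1/2

P(X=1) = 1/2 ≈ 50.00%


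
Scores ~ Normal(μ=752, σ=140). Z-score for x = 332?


z = (x - μ)/σ = (332 - 752)/140 = -3.0

z = -3.0


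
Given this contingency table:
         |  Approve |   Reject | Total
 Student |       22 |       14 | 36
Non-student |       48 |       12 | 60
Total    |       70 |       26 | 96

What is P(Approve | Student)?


P(Approve | Student) = 22/(22+14) = 22/36 = 11/18

P(Approve|Student) = 11/18 ≈ 61.11%


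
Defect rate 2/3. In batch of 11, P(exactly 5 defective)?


Binomial: P(X=5) = C(11,5)×p^5×(1-p)^6
= 462 × 32/243 × 1/729 = 4928/59049

P(X=5) = 4928/59049 ≈ 8.35%


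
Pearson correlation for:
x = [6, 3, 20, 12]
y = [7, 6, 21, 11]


n=4, Σx=41, Σy=45, Σxy=612, Σx²=589, Σy²=647
r = (4×612 - 41×45)/√((4×589 - 41²)(4×647 - 45²))
= 603/√(675×563) = 603/√380025 ≈ 603/616.4617 ≈ 0.9782

r ≈ 0.9782


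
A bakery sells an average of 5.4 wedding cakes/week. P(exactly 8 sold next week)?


Poisson(λ=5.4): P(X=8) = e^(-λ)×λ^k/k!
= e^(-5.4) × 5.4^8 / 8!
≈ 0.004516580943 × 723019.613391 / 40320 ≈ 0.080991

P(X=8) ≈ 0.080991 ≈ 8.10%


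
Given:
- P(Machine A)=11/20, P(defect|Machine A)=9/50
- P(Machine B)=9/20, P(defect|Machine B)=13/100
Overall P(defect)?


P(B) = Σ P(B|Aᵢ)×P(Aᵢ)
  9/50×11/20 = 99/1000
  13/100×9/20 = 117/2000
Sum = 63/400

P(defect) = 63/400 ≈ 15.75%


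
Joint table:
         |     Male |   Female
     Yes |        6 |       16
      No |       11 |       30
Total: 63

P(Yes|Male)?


P(Yes|Male) = 6/(6+11) = 6/17

P = 6/17 ≈ 35.29%


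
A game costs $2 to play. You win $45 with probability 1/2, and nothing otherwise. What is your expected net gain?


E[gain] = (45-2)×1/2 + (-2)×1/2
= 43/2 - 1 = 41/2

Expected net gain = $41/2 ≈ $20.50


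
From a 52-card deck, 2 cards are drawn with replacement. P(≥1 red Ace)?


P(not a red Ace) = 50/52 = 25/26
P(none in 2 draws) = (25/26)^2 = 625/676
P(≥1 red Ace) = 1 - 625/676 = 51/676

P = 51/676 ≈ 7.54%


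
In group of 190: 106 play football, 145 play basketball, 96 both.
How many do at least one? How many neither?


|A∪B| = 106+145-96 = 155
Neither = 190-155 = 35

At least one: 155; Neither: 35


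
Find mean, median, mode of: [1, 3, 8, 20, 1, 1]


Sorted: [1, 1, 1, 3, 8, 20]
Mean = 34/6 = 17/3
Median = 2
Freq: {1: 3, 3: 1, 8: 1, 20: 1}
Mode: [1]

Mean=17/3, Median=2, Mode=1


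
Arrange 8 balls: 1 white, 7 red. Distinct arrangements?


8!/(1!×7!) = 8

8


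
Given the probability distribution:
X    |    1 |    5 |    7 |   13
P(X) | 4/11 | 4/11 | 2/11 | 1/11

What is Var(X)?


E[X] = 51/11
E[X²] = 371/11
Var(X) = E[X²] - (E[X])² = 371/11 - 2601/121 = 1480/121

Var(X) = 1480/121 ≈ 12.2314


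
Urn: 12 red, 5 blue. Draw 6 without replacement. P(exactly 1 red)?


Hypergeometric: C(12,1)×C(5,5)/C(17,6)
= 12×1/12376 = 3/3094

P(X=1) = 3/3094 ≈ 0.10%


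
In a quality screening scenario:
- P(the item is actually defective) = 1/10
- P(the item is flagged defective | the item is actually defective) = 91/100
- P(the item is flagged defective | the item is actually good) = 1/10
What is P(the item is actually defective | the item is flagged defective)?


Using Bayes' theorem:
P(A|B) = P(B|A)·P(A) / P(B)

P(the item is flagged defective) = 91/100 × 1/10 + 1/10 × 9/10
= 91/1000 + 9/100 = 181/1000

P(the item is actually defective|the item is flagged defective) = (91/1000) / (181/1000) = 91/181

P(the item is actually defective|the item is flagged defective) = 91/181 ≈ 50.28%


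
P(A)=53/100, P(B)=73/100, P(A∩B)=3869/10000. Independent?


P(A)×P(B) = 3869/10000
P(A∩B) = 3869/10000
Equal ✓ → Independent

Yes, independent


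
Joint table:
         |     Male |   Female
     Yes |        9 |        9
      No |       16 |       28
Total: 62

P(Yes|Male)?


P(Yes|Male) = 9/(9+16) = 9/25

P = 9/25 ≈ 36.00%


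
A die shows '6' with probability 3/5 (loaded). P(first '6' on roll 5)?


Geometric: P(X=5) = (1-p)^(k-1)×p = (2/5)^4×3/5 = 48/3125

P(X=5) = 48/3125 ≈ 1.54%


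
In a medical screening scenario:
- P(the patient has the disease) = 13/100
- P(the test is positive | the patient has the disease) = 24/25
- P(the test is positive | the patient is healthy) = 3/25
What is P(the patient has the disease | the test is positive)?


Using Bayes' theorem:
P(A|B) = P(B|A)·P(A) / P(B)

P(the test is positive) = 24/25 × 13/100 + 3/25 × 87/100
= 78/625 + 261/2500 = 573/2500

P(the patient has the disease|the test is positive) = (78/625) / (573/2500) = 104/191

P(the patient has the disease|the test is positive) = 104/191 ≈ 54.45%


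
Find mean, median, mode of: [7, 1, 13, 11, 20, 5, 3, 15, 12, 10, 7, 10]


Sorted: [1, 3, 5, 7, 7, 10, 10, 11, 12, 13, 15, 20]
Mean = 114/12 = 19/2
Median = 10
Freq: {7: 2, 1: 1, 13: 1, 11: 1, 20: 1, 5: 1, 3: 1, 15: 1, 12: 1, 10: 2}
Mode: [7, 10]

Mean=19/2, Median=10, Mode=[7, 10]


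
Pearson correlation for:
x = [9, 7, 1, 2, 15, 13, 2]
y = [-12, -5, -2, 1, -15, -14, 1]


n=7, Σx=49, Σy=-46, Σxy=-548, Σx²=533, Σy²=596
r = (7×(-548) - 49×(-46))/√((7×533 - 49²)(7×596 - (-46)²))
= -1582/√(1330×2056) = -1582/√2734480 ≈ -1582/1653.6263 ≈ -0.9567

r ≈ -0.9567


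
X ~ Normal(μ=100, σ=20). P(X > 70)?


z = (70-100)/20 = -1.5
P(X > 70) = 1 - P(Z ≤ -1.5) = 1 - 0.0668 = 0.9332

P(X > 70) ≈ 0.9332


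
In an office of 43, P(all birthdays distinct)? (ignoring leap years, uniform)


P(all different) = Π(365-i)/365 for i=0..42
= (365/365)×(364/365)×...×(323/365)
= 0.076077

P ≈ 0.0761 ≈ 7.61%


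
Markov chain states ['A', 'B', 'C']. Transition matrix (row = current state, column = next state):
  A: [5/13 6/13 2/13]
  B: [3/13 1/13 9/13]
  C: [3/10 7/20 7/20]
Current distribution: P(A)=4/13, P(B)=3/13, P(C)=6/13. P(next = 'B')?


P(next=B) = Σᵢ P(now=i)×P(i→B)
= 4/13×6/13 + 3/13×1/13 + 6/13×7/20
= 24/169 + 3/169 + 21/130 = 543/1690

P = 543/1690 ≈ 0.3213


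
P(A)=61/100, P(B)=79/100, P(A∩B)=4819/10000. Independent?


P(A)×P(B) = 4819/10000
P(A∩B) = 4819/10000
Equal ✓ → Independent

Yes, independent


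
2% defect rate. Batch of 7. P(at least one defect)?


P(all good) = (49/50)^7 = 678223072849/781250000000
P(≥1 defect) = 103026927151/781250000000

P = 103026927151/781250000000 ≈ 13.19%


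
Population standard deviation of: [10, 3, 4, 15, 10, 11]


Mean = 53/6
  (10-53/6)²=49/36
  (3-53/6)²=1225/36
  (4-53/6)²=841/36
  (15-53/6)²=1369/36
  (10-53/6)²=49/36
  (11-53/6)²=169/36
Σ(x-μ)² = 617/6
σ² = (617/6)/6 = 617/36

σ = √(617/36) ≈ 4.1399


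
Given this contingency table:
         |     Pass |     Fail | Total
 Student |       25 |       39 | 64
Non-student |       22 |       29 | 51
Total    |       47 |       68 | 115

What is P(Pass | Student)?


P(Pass | Student) = 25/(25+39) = 25/64

P(Pass|Student) = 25/64 ≈ 39.06%


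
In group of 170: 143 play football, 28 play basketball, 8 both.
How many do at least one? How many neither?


|A∪B| = 143+28-8 = 163
Neither = 170-163 = 7

At least one: 163; Neither: 7


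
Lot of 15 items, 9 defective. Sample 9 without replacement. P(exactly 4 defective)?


Hypergeometric: C(9,4)×C(6,5)/C(15,9)
= 126×6/5005 = 108/715

P(X=4) = 108/715 ≈ 15.10%


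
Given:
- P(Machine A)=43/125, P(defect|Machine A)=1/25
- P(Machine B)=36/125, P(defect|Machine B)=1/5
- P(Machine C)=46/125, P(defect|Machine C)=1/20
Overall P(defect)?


P(B) = Σ P(B|Aᵢ)×P(Aᵢ)
  1/25×43/125 = 43/3125
  1/5×36/125 = 36/625
  1/20×46/125 = 23/1250
Sum = 561/6250

P(defect) = 561/6250 ≈ 8.98%


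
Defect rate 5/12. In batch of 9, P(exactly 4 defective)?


Binomial: P(X=4) = C(9,4)×p^4×(1-p)^5
= 126 × 625/20736 × 16807/248832 = 73530625/286654464

P(X=4) = 73530625/286654464 ≈ 25.65%


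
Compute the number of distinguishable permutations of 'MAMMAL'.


Letters: 6, freq: {'M': 3, 'A': 2, 'L': 1}
6!/(3!×2!×1!) = 720/12 = 60

60


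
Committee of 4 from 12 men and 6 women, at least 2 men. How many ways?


Count by #men:
  2M,2W: C(12,2)×C(6,2)=990
  3M,1W: C(12,3)×C(6,1)=1320
  4M,0W: C(12,4)×C(6,0)=495
Total = 2805

2805


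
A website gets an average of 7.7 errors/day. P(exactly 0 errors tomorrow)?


Poisson(λ=7.7): P(X=0) = e^(-λ)×λ^k/k!
= e^(-7.7) × 7.7^0 / 0!
≈ 0.0004528271829 × 1 / 1 ≈ 0.000453

P(X=0) ≈ 0.000453 ≈ 0.05%


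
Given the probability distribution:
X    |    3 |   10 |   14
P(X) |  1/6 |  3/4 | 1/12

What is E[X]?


E[X] = Σ x·P(X=x)
= (3)×(1/6) + (10)×(3/4) + (14)×(1/12)
= 55/6

E[X] = 55/6


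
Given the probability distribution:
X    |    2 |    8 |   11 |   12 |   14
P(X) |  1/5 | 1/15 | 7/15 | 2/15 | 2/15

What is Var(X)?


E[X] = 143/15
E[X²] = 1603/15
Var(X) = E[X²] - (E[X])² = 1603/15 - 20449/225 = 3596/225

Var(X) = 3596/225 ≈ 15.9822


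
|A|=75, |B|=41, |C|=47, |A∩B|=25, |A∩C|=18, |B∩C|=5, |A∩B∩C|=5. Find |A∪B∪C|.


|A∪B∪C| = 75+41+47-25-18-5+5 = 120

|A∪B∪C| = 120


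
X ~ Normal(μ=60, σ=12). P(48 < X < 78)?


z₁=(48-60)/12=-1.0, z₂=(78-60)/12=1.5
P = Φ(1.5) - Φ(-1.0) = 0.933193 - 0.158655 = 0.774538 ≈ 0.7745

P(48 < X < 78) ≈ 0.7745


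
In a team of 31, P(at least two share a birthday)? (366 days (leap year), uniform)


P(all different) = Π(366-i)/366 for i=0..30
= 0.270541
P(match) = 1 - 0.270541 = 0.729459

P ≈ 0.7295 ≈ 72.95%


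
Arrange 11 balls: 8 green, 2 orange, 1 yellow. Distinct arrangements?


11!/(8!×2!×1!) = 495

495


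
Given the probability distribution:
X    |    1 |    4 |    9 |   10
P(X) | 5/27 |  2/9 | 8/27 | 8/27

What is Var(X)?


E[X] = 181/27
E[X²] = 1549/27
Var(X) = E[X²] - (E[X])² = 1549/27 - 32761/729 = 9062/729

Var(X) = 9062/729 ≈ 12.4307


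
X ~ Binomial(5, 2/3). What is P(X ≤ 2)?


P(X ≤ 2) = Σ P(X=i) for i=0..2
P(X=0) = 1/243
P(X=1) = 10/243
P(X=2) = 40/243
Sum = 17/81

P(X ≤ 2) = 17/81 ≈ 20.99%


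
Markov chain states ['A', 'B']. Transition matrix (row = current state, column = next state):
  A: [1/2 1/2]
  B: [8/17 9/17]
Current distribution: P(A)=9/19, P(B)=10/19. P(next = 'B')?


P(next=B) = Σᵢ P(now=i)×P(i→B)
= 9/19×1/2 + 10/19×9/17
= 9/38 + 90/323 = 333/646

P = 333/646 ≈ 0.5155


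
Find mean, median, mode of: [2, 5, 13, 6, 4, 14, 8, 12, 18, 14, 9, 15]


Sorted: [2, 4, 5, 6, 8, 9, 12, 13, 14, 14, 15, 18]
Mean = 120/12 = 10
Median = 21/2
Freq: {2: 1, 5: 1, 13: 1, 6: 1, 4: 1, 14: 2, 8: 1, 12: 1, 18: 1, 9: 1, 15: 1}
Mode: [14]

Mean=10, Median=21/2, Mode=14


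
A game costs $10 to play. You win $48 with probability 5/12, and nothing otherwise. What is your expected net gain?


E[gain] = (48-10)×5/12 + (-10)×7/12
= 95/6 - 35/6 = 10

Expected net gain = $10 ≈ $10.00


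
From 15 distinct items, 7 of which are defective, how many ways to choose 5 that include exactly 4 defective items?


Choose 4 of the 7 defective items and 1 of the other 8 items:
C(7,4)×C(8,1) = 35×8 = 280

280


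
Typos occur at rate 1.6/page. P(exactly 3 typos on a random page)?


Poisson(λ=1.6): P(X=3) = e^(-λ)×λ^k/k!
= e^(-1.6) × 1.6^3 / 3!
≈ 0.201896518 × 4.096 / 6 ≈ 0.137828

P(X=3) ≈ 0.137828 ≈ 13.78%


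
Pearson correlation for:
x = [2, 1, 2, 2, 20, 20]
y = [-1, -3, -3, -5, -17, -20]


n=6, Σx=47, Σy=-49, Σxy=-761, Σx²=813, Σy²=733
r = (6×(-761) - 47×(-49))/√((6×813 - 47²)(6×733 - (-49)²))
= -2263/√(2669×1997) = -2263/√5329993 ≈ -2263/2308.6778 ≈ -0.9802

r ≈ -0.9802


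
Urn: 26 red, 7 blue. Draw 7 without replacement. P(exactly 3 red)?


Hypergeometric: C(26,3)×C(7,4)/C(33,7)
= 2600×35/4272048 = 11375/534006

P(X=3) = 11375/534006 ≈ 2.13%


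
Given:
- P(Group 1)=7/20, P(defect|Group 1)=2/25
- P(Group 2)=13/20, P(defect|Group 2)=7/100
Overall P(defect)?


P(B) = Σ P(B|Aᵢ)×P(Aᵢ)
  2/25×7/20 = 7/250
  7/100×13/20 = 91/2000
Sum = 147/2000

P(defect) = 147/2000 ≈ 7.35%


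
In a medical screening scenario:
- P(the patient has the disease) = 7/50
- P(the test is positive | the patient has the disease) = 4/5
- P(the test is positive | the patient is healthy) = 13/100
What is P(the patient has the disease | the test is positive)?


Using Bayes' theorem:
P(A|B) = P(B|A)·P(A) / P(B)

P(the test is positive) = 4/5 × 7/50 + 13/100 × 43/50
= 14/125 + 559/5000 = 1119/5000

P(the patient has the disease|the test is positive) = (14/125) / (1119/5000) = 560/1119

P(the patient has the disease|the test is positive) = 560/1119 ≈ 50.04%


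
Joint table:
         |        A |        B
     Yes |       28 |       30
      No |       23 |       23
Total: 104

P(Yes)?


P(Yes) = (28+30)/104 = 58/104 = 29/52

P(Yes) = 29/52 ≈ 55.77%


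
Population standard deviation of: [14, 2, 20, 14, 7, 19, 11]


Mean = 87/7
  (14-87/7)²=121/49
  (2-87/7)²=5329/49
  (20-87/7)²=2809/49
  (14-87/7)²=121/49
  (7-87/7)²=1444/49
  (19-87/7)²=2116/49
  (11-87/7)²=100/49
Σ(x-μ)² = 1720/7
σ² = (1720/7)/7 = 1720/49

σ = √(1720/49) ≈ 5.9247


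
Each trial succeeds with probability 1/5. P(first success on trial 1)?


Geometric: P(X=1) = (1-p)^(k-1)×p = (4/5)^0×1/5 = 1/5

P(X=1) = 1/5 ≈ 20.00%


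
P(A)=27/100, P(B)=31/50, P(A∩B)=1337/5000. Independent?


P(A)×P(B) = 837/5000
P(A∩B) = 1337/5000
Not equal → NOT independent

No, not independent


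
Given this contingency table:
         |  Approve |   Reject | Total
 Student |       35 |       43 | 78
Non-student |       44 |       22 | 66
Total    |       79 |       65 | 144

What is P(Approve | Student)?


P(Approve | Student) = 35/(35+43) = 35/78

P(Approve|Student) = 35/78 ≈ 44.87%


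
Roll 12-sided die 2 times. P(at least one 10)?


P(no 10)^2 = (11/12)^2 = 121/144
P(≥1) = 1 - 121/144 = 23/144

P = 23/144 ≈ 15.97%


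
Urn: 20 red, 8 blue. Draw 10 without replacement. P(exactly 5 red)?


Hypergeometric: C(20,5)×C(8,5)/C(28,10)
= 15504×56/13123110 = 1088/16445

P(X=5) = 1088/16445 ≈ 6.62%


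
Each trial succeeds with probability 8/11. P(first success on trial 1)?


Geometric: P(X=1) = (1-p)^(k-1)×p = (3/11)^0×8/11 = 8/11

P(X=1) = 8/11 ≈ 72.73%


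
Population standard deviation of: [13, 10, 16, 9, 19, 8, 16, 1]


Mean = 92/8 = 23/2
  (13-23/2)²=9/4
  (10-23/2)²=9/4
  (16-23/2)²=81/4
  (9-23/2)²=25/4
  (19-23/2)²=225/4
  (8-23/2)²=49/4
  (16-23/2)²=81/4
  (1-23/2)²=441/4
Σ(x-μ)² = 230
σ² = 230/8 = 115/4

σ = √(115/4) ≈ 5.3619
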